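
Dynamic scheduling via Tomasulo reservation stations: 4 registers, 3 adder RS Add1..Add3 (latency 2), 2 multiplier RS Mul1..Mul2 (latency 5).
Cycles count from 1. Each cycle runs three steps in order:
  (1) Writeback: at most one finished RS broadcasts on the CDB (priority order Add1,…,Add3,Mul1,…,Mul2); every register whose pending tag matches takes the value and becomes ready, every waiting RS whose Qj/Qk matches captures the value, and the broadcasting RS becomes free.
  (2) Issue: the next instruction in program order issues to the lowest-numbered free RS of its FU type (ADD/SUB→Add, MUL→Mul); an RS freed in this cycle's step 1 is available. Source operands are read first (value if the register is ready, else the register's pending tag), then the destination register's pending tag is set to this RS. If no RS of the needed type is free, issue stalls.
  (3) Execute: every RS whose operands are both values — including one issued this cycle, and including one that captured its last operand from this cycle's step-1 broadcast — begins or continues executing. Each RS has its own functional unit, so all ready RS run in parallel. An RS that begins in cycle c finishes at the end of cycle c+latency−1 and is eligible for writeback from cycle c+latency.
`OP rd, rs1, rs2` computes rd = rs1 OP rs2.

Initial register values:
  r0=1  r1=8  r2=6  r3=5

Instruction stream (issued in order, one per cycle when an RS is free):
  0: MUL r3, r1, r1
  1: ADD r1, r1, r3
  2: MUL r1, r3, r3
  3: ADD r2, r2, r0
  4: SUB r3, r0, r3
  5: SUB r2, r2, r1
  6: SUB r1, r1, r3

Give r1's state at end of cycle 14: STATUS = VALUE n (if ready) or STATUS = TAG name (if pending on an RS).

c1: issue MUL r3<-Mul1 | r0:1,r1:8,r2:6,r3:Mul1
c2: issue ADD r1<-Add1 | r0:1,r1:Add1,r2:6,r3:Mul1
c3: issue MUL r1<-Mul2 | r0:1,r1:Mul2,r2:6,r3:Mul1
c4: issue ADD r2<-Add2 | r0:1,r1:Mul2,r2:Add2,r3:Mul1
c5: issue SUB r3<-Add3 | r0:1,r1:Mul2,r2:Add2,r3:Add3
c6: CDB Add2=7; issue SUB r2<-Add2 | r0:1,r1:Mul2,r2:Add2,r3:Add3
c7: CDB Mul1=64; stall | r0:1,r1:Mul2,r2:Add2,r3:Add3
c8: stall | r0:1,r1:Mul2,r2:Add2,r3:Add3
c9: CDB Add1=72; issue SUB r1<-Add1 | r0:1,r1:Add1,r2:Add2,r3:Add3
c10: CDB Add3=-63 | r0:1,r1:Add1,r2:Add2,r3:-63
c11: - | r0:1,r1:Add1,r2:Add2,r3:-63
c12: CDB Mul2=4096 | r0:1,r1:Add1,r2:Add2,r3:-63
c13: - | r0:1,r1:Add1,r2:Add2,r3:-63
c14: CDB Add1=4159 | r0:1,r1:4159,r2:Add2,r3:-63

STATUS = VALUE 4159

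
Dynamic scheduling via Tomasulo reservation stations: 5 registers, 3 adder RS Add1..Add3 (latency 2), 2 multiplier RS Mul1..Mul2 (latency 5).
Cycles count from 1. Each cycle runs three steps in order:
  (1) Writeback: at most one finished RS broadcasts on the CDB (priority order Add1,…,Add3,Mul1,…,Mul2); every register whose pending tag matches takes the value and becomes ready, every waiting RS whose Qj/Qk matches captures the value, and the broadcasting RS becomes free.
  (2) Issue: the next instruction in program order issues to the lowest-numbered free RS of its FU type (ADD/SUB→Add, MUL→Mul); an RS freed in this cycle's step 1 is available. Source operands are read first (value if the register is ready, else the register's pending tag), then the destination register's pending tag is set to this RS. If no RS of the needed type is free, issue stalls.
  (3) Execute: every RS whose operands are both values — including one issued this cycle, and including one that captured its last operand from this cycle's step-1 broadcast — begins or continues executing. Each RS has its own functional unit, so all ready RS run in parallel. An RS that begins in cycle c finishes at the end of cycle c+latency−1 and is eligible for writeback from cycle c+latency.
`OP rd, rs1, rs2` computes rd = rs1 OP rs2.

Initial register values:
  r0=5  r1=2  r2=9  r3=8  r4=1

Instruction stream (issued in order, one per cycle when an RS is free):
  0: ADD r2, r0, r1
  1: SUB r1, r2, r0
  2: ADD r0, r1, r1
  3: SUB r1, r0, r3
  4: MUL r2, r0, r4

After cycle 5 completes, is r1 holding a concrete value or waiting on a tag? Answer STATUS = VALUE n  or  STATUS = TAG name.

STATUS = TAG Add3

c1: issue ADD r2<-Add1 | r0:5,r1:2,r2:Add1,r3:8,r4:1
c2: issue SUB r1<-Add2 | r0:5,r1:Add2,r2:Add1,r3:8,r4:1
c3: CDB Add1=7; issue ADD r0<-Add1 | r0:Add1,r1:Add2,r2:7,r3:8,r4:1
c4: issue SUB r1<-Add3 | r0:Add1,r1:Add3,r2:7,r3:8,r4:1
c5: CDB Add2=2; issue MUL r2<-Mul1 | r0:Add1,r1:Add3,r2:Mul1,r3:8,r4:1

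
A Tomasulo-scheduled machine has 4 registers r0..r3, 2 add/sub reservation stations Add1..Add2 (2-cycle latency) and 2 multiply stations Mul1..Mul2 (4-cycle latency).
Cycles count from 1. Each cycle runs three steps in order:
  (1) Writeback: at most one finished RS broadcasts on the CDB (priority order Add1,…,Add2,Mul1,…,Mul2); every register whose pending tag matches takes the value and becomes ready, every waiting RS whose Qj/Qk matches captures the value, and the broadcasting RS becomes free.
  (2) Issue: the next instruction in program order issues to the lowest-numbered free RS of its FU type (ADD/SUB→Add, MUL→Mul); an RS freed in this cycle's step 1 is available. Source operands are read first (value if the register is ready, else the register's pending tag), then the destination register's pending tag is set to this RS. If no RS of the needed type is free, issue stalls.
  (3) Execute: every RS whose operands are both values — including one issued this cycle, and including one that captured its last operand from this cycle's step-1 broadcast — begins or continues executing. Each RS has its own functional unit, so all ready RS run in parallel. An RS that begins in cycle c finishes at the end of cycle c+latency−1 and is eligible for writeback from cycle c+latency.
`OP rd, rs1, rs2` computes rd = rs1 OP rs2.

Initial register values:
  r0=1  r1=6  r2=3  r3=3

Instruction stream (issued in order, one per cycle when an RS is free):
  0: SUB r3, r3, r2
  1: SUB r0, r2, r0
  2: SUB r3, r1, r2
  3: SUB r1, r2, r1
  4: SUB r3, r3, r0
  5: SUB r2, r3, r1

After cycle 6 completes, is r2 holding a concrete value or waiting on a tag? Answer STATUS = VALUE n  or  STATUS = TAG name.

  c1: issue SUB r3<-Add1  regs: r0:1,r1:6,r2:3,r3:Add1
  c2: issue SUB r0<-Add2  regs: r0:Add2,r1:6,r2:3,r3:Add1
  c3: CDB Add1=0; issue SUB r3<-Add1  regs: r0:Add2,r1:6,r2:3,r3:Add1
  c4: CDB Add2=2; issue SUB r1<-Add2  regs: r0:2,r1:Add2,r2:3,r3:Add1
  c5: CDB Add1=3; issue SUB r3<-Add1  regs: r0:2,r1:Add2,r2:3,r3:Add1
  c6: CDB Add2=-3; issue SUB r2<-Add2  regs: r0:2,r1:-3,r2:Add2,r3:Add1

STATUS = TAG Add2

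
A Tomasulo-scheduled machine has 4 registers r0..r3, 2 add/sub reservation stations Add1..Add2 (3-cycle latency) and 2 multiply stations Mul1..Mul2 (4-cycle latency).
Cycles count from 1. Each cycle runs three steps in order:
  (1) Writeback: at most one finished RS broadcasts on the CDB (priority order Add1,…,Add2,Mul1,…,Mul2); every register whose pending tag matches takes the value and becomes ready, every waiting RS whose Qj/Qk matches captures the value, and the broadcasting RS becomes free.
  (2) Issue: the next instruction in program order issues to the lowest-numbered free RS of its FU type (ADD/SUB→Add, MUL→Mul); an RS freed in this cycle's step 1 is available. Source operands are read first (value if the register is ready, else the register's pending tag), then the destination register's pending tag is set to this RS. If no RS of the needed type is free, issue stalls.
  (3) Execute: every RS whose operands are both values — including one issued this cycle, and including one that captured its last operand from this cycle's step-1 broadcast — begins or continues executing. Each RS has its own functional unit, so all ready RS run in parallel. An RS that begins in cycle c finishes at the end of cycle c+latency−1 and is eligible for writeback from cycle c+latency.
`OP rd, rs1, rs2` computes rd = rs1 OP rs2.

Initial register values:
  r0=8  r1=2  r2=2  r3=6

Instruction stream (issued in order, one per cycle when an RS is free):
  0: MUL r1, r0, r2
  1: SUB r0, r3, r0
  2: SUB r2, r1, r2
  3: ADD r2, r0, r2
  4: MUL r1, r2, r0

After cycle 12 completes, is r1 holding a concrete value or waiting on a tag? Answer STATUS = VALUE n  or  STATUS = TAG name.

STATUS = TAG Mul1

  c1: issue MUL r1<-Mul1  regs: r0:8,r1:Mul1,r2:2,r3:6
  c2: issue SUB r0<-Add1  regs: r0:Add1,r1:Mul1,r2:2,r3:6
  c3: issue SUB r2<-Add2  regs: r0:Add1,r1:Mul1,r2:Add2,r3:6
  c4: stall  regs: r0:Add1,r1:Mul1,r2:Add2,r3:6
  c5: CDB Add1=-2; issue ADD r2<-Add1  regs: r0:-2,r1:Mul1,r2:Add1,r3:6
  c6: CDB Mul1=16; issue MUL r1<-Mul1  regs: r0:-2,r1:Mul1,r2:Add1,r3:6
  c7: -  regs: r0:-2,r1:Mul1,r2:Add1,r3:6
  c8: -  regs: r0:-2,r1:Mul1,r2:Add1,r3:6
  c9: CDB Add2=14  regs: r0:-2,r1:Mul1,r2:Add1,r3:6
  c10: -  regs: r0:-2,r1:Mul1,r2:Add1,r3:6
  c11: -  regs: r0:-2,r1:Mul1,r2:Add1,r3:6
  c12: CDB Add1=12  regs: r0:-2,r1:Mul1,r2:12,r3:6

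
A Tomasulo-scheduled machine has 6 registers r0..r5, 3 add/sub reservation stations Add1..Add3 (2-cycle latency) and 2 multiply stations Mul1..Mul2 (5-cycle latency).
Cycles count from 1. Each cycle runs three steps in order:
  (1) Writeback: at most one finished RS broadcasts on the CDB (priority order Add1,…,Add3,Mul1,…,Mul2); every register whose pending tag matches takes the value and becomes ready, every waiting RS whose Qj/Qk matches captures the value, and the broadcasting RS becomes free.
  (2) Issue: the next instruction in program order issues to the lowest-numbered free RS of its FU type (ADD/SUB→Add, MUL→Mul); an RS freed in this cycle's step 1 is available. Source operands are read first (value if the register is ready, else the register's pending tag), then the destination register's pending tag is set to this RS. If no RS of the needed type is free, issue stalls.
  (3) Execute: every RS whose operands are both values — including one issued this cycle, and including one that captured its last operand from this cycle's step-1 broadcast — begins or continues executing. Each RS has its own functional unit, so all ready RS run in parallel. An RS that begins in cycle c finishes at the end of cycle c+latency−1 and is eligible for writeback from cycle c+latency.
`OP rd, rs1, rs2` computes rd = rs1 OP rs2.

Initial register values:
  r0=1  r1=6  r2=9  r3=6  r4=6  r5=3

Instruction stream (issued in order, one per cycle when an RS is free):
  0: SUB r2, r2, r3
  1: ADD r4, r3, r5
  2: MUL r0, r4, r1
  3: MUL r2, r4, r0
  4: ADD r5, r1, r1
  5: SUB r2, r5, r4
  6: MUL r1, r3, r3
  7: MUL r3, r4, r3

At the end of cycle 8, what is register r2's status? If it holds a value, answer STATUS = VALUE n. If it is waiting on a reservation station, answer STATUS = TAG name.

c1: issue SUB r2<-Add1 | r0:1,r1:6,r2:Add1,r3:6,r4:6,r5:3
c2: issue ADD r4<-Add2 | r0:1,r1:6,r2:Add1,r3:6,r4:Add2,r5:3
c3: CDB Add1=3; issue MUL r0<-Mul1 | r0:Mul1,r1:6,r2:3,r3:6,r4:Add2,r5:3
c4: CDB Add2=9; issue MUL r2<-Mul2 | r0:Mul1,r1:6,r2:Mul2,r3:6,r4:9,r5:3
c5: issue ADD r5<-Add1 | r0:Mul1,r1:6,r2:Mul2,r3:6,r4:9,r5:Add1
c6: issue SUB r2<-Add2 | r0:Mul1,r1:6,r2:Add2,r3:6,r4:9,r5:Add1
c7: CDB Add1=12; stall | r0:Mul1,r1:6,r2:Add2,r3:6,r4:9,r5:12
c8: stall | r0:Mul1,r1:6,r2:Add2,r3:6,r4:9,r5:12

STATUS = TAG Add2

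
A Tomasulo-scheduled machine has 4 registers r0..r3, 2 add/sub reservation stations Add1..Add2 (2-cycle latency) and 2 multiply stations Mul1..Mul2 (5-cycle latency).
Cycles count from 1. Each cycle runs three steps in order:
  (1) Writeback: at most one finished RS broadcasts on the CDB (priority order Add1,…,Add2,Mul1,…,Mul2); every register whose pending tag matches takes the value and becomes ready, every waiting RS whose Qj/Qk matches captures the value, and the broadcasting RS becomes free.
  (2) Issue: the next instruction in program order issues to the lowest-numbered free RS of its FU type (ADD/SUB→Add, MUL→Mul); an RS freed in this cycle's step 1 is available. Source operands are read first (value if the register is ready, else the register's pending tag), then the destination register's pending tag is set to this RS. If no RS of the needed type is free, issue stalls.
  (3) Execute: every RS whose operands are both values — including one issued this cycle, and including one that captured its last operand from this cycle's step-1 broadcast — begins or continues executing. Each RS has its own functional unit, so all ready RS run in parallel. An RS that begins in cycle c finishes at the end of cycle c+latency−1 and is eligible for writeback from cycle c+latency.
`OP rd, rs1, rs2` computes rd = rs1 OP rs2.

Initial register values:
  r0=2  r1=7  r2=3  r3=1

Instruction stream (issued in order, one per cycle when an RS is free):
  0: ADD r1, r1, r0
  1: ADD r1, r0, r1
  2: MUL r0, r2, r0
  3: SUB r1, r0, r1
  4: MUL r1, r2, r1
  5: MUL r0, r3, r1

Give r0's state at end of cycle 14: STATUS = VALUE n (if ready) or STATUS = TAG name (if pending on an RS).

STATUS = TAG Mul1

  c1: issue ADD r1<-Add1  regs: r0:2,r1:Add1,r2:3,r3:1
  c2: issue ADD r1<-Add2  regs: r0:2,r1:Add2,r2:3,r3:1
  c3: CDB Add1=9; issue MUL r0<-Mul1  regs: r0:Mul1,r1:Add2,r2:3,r3:1
  c4: issue SUB r1<-Add1  regs: r0:Mul1,r1:Add1,r2:3,r3:1
  c5: CDB Add2=11; issue MUL r1<-Mul2  regs: r0:Mul1,r1:Mul2,r2:3,r3:1
  c6: stall  regs: r0:Mul1,r1:Mul2,r2:3,r3:1
  c7: stall  regs: r0:Mul1,r1:Mul2,r2:3,r3:1
  c8: CDB Mul1=6; issue MUL r0<-Mul1  regs: r0:Mul1,r1:Mul2,r2:3,r3:1
  c9: -  regs: r0:Mul1,r1:Mul2,r2:3,r3:1
  c10: CDB Add1=-5  regs: r0:Mul1,r1:Mul2,r2:3,r3:1
  c11: -  regs: r0:Mul1,r1:Mul2,r2:3,r3:1
  c12: -  regs: r0:Mul1,r1:Mul2,r2:3,r3:1
  c13: -  regs: r0:Mul1,r1:Mul2,r2:3,r3:1
  c14: -  regs: r0:Mul1,r1:Mul2,r2:3,r3:1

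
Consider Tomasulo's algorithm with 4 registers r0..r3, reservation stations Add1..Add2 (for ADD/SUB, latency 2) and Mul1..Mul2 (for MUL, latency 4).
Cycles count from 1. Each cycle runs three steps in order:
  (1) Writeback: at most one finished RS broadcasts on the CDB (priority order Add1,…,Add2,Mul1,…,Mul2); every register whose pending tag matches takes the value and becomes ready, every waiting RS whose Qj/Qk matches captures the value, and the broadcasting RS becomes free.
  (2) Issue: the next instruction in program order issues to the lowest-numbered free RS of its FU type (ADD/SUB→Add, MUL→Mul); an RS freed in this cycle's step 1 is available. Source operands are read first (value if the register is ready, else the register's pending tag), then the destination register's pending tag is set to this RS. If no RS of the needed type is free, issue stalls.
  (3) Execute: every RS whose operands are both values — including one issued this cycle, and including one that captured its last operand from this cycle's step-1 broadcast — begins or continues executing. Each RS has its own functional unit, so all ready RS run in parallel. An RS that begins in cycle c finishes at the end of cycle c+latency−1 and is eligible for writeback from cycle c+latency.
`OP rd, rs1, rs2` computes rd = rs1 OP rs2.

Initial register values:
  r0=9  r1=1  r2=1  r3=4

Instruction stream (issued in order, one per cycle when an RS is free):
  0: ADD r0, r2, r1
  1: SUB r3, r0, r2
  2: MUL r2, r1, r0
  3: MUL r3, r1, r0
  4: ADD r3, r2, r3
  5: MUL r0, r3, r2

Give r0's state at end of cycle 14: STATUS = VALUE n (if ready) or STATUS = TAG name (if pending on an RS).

STATUS = VALUE 8

c1: issue ADD r0<-Add1 | r0:Add1,r1:1,r2:1,r3:4
c2: issue SUB r3<-Add2 | r0:Add1,r1:1,r2:1,r3:Add2
c3: CDB Add1=2; issue MUL r2<-Mul1 | r0:2,r1:1,r2:Mul1,r3:Add2
c4: issue MUL r3<-Mul2 | r0:2,r1:1,r2:Mul1,r3:Mul2
c5: CDB Add2=1; issue ADD r3<-Add1 | r0:2,r1:1,r2:Mul1,r3:Add1
c6: stall | r0:2,r1:1,r2:Mul1,r3:Add1
c7: CDB Mul1=2; issue MUL r0<-Mul1 | r0:Mul1,r1:1,r2:2,r3:Add1
c8: CDB Mul2=2 | r0:Mul1,r1:1,r2:2,r3:Add1
c9: - | r0:Mul1,r1:1,r2:2,r3:Add1
c10: CDB Add1=4 | r0:Mul1,r1:1,r2:2,r3:4
c11: - | r0:Mul1,r1:1,r2:2,r3:4
c12: - | r0:Mul1,r1:1,r2:2,r3:4
c13: - | r0:Mul1,r1:1,r2:2,r3:4
c14: CDB Mul1=8 | r0:8,r1:1,r2:2,r3:4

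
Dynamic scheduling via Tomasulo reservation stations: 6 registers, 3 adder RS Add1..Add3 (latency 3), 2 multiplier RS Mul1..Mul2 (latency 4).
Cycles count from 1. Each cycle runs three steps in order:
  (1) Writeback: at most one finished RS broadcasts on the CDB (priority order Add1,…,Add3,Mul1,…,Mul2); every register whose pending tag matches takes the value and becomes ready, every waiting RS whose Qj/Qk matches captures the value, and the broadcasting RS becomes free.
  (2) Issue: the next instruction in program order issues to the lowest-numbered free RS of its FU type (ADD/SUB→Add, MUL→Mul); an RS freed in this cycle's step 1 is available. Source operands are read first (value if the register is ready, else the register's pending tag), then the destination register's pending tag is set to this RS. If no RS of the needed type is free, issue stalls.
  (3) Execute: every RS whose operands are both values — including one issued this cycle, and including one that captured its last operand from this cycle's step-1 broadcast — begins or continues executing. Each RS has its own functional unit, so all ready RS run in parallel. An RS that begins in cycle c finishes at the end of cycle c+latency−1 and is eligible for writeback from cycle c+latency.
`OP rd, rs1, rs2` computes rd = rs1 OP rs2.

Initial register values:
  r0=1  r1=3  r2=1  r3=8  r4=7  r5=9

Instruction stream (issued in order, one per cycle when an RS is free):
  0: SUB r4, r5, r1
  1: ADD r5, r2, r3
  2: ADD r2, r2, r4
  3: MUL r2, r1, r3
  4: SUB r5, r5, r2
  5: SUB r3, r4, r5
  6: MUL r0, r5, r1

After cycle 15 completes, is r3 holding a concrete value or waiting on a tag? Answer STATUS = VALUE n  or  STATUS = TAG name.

cycle 1: issue SUB r4<-Add1 // r0:1,r1:3,r2:1,r3:8,r4:Add1,r5:9
cycle 2: issue ADD r5<-Add2 // r0:1,r1:3,r2:1,r3:8,r4:Add1,r5:Add2
cycle 3: issue ADD r2<-Add3 // r0:1,r1:3,r2:Add3,r3:8,r4:Add1,r5:Add2
cycle 4: CDB Add1=6; issue MUL r2<-Mul1 // r0:1,r1:3,r2:Mul1,r3:8,r4:6,r5:Add2
cycle 5: CDB Add2=9; issue SUB r5<-Add1 // r0:1,r1:3,r2:Mul1,r3:8,r4:6,r5:Add1
cycle 6: issue SUB r3<-Add2 // r0:1,r1:3,r2:Mul1,r3:Add2,r4:6,r5:Add1
cycle 7: CDB Add3=7; issue MUL r0<-Mul2 // r0:Mul2,r1:3,r2:Mul1,r3:Add2,r4:6,r5:Add1
cycle 8: CDB Mul1=24 // r0:Mul2,r1:3,r2:24,r3:Add2,r4:6,r5:Add1
cycle 9: - // r0:Mul2,r1:3,r2:24,r3:Add2,r4:6,r5:Add1
cycle 10: - // r0:Mul2,r1:3,r2:24,r3:Add2,r4:6,r5:Add1
cycle 11: CDB Add1=-15 // r0:Mul2,r1:3,r2:24,r3:Add2,r4:6,r5:-15
cycle 12: - // r0:Mul2,r1:3,r2:24,r3:Add2,r4:6,r5:-15
cycle 13: - // r0:Mul2,r1:3,r2:24,r3:Add2,r4:6,r5:-15
cycle 14: CDB Add2=21 // r0:Mul2,r1:3,r2:24,r3:21,r4:6,r5:-15
cycle 15: CDB Mul2=-45 // r0:-45,r1:3,r2:24,r3:21,r4:6,r5:-15

STATUS = VALUE 21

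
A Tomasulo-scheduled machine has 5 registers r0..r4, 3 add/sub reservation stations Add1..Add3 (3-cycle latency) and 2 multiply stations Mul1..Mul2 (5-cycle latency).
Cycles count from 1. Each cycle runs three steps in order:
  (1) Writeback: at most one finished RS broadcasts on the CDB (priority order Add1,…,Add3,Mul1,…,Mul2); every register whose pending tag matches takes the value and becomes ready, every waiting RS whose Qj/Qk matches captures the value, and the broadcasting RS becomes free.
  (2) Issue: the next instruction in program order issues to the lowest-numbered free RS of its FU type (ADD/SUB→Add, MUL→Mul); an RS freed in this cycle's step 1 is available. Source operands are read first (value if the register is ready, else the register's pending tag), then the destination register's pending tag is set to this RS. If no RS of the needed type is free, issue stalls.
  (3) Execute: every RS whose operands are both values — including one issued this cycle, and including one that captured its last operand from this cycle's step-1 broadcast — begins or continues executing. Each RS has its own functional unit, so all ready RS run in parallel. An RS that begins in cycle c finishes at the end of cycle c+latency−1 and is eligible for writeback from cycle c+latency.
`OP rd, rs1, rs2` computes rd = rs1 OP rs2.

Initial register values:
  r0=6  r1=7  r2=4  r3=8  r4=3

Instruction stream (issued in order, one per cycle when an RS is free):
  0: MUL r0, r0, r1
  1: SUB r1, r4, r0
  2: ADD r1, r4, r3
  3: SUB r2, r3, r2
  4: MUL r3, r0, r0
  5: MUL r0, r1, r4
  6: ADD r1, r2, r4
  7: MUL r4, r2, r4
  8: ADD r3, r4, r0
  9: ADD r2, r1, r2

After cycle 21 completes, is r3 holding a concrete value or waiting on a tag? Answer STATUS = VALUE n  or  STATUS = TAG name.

STATUS = TAG Add1

cycle 1: issue MUL r0<-Mul1 // r0:Mul1,r1:7,r2:4,r3:8,r4:3
cycle 2: issue SUB r1<-Add1 // r0:Mul1,r1:Add1,r2:4,r3:8,r4:3
cycle 3: issue ADD r1<-Add2 // r0:Mul1,r1:Add2,r2:4,r3:8,r4:3
cycle 4: issue SUB r2<-Add3 // r0:Mul1,r1:Add2,r2:Add3,r3:8,r4:3
cycle 5: issue MUL r3<-Mul2 // r0:Mul1,r1:Add2,r2:Add3,r3:Mul2,r4:3
cycle 6: CDB Add2=11; stall // r0:Mul1,r1:11,r2:Add3,r3:Mul2,r4:3
cycle 7: CDB Add3=4; stall // r0:Mul1,r1:11,r2:4,r3:Mul2,r4:3
cycle 8: CDB Mul1=42; issue MUL r0<-Mul1 // r0:Mul1,r1:11,r2:4,r3:Mul2,r4:3
cycle 9: issue ADD r1<-Add2 // r0:Mul1,r1:Add2,r2:4,r3:Mul2,r4:3
cycle 10: stall // r0:Mul1,r1:Add2,r2:4,r3:Mul2,r4:3
cycle 11: CDB Add1=-39; stall // r0:Mul1,r1:Add2,r2:4,r3:Mul2,r4:3
cycle 12: CDB Add2=7; stall // r0:Mul1,r1:7,r2:4,r3:Mul2,r4:3
cycle 13: CDB Mul1=33; issue MUL r4<-Mul1 // r0:33,r1:7,r2:4,r3:Mul2,r4:Mul1
cycle 14: CDB Mul2=1764; issue ADD r3<-Add1 // r0:33,r1:7,r2:4,r3:Add1,r4:Mul1
cycle 15: issue ADD r2<-Add2 // r0:33,r1:7,r2:Add2,r3:Add1,r4:Mul1
cycle 16: - // r0:33,r1:7,r2:Add2,r3:Add1,r4:Mul1
cycle 17: - // r0:33,r1:7,r2:Add2,r3:Add1,r4:Mul1
cycle 18: CDB Add2=11 // r0:33,r1:7,r2:11,r3:Add1,r4:Mul1
cycle 19: CDB Mul1=12 // r0:33,r1:7,r2:11,r3:Add1,r4:12
cycle 20: - // r0:33,r1:7,r2:11,r3:Add1,r4:12
cycle 21: - // r0:33,r1:7,r2:11,r3:Add1,r4:12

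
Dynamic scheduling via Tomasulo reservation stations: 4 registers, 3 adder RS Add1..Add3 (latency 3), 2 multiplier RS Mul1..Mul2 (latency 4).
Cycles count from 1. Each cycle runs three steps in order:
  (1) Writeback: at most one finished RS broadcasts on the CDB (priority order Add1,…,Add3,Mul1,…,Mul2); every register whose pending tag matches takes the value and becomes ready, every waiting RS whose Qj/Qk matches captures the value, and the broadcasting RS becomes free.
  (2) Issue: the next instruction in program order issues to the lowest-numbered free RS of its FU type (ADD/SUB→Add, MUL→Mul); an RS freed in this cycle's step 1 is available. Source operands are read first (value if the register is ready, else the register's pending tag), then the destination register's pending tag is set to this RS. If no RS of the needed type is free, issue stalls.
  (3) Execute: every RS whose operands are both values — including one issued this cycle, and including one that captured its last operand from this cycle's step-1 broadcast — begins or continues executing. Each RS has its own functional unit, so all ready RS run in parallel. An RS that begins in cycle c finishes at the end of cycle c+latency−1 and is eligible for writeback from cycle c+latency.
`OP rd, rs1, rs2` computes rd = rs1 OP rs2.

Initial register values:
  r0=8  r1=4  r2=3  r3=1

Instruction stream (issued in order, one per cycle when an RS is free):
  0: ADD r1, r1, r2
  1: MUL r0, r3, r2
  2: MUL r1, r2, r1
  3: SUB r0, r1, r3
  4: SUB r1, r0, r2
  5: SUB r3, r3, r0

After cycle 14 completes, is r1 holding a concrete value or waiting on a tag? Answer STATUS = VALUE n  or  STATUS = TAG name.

STATUS = VALUE 17

cycle 1: issue ADD r1<-Add1 // r0:8,r1:Add1,r2:3,r3:1
cycle 2: issue MUL r0<-Mul1 // r0:Mul1,r1:Add1,r2:3,r3:1
cycle 3: issue MUL r1<-Mul2 // r0:Mul1,r1:Mul2,r2:3,r3:1
cycle 4: CDB Add1=7; issue SUB r0<-Add1 // r0:Add1,r1:Mul2,r2:3,r3:1
cycle 5: issue SUB r1<-Add2 // r0:Add1,r1:Add2,r2:3,r3:1
cycle 6: CDB Mul1=3; issue SUB r3<-Add3 // r0:Add1,r1:Add2,r2:3,r3:Add3
cycle 7: - // r0:Add1,r1:Add2,r2:3,r3:Add3
cycle 8: CDB Mul2=21 // r0:Add1,r1:Add2,r2:3,r3:Add3
cycle 9: - // r0:Add1,r1:Add2,r2:3,r3:Add3
cycle 10: - // r0:Add1,r1:Add2,r2:3,r3:Add3
cycle 11: CDB Add1=20 // r0:20,r1:Add2,r2:3,r3:Add3
cycle 12: - // r0:20,r1:Add2,r2:3,r3:Add3
cycle 13: - // r0:20,r1:Add2,r2:3,r3:Add3
cycle 14: CDB Add2=17 // r0:20,r1:17,r2:3,r3:Add3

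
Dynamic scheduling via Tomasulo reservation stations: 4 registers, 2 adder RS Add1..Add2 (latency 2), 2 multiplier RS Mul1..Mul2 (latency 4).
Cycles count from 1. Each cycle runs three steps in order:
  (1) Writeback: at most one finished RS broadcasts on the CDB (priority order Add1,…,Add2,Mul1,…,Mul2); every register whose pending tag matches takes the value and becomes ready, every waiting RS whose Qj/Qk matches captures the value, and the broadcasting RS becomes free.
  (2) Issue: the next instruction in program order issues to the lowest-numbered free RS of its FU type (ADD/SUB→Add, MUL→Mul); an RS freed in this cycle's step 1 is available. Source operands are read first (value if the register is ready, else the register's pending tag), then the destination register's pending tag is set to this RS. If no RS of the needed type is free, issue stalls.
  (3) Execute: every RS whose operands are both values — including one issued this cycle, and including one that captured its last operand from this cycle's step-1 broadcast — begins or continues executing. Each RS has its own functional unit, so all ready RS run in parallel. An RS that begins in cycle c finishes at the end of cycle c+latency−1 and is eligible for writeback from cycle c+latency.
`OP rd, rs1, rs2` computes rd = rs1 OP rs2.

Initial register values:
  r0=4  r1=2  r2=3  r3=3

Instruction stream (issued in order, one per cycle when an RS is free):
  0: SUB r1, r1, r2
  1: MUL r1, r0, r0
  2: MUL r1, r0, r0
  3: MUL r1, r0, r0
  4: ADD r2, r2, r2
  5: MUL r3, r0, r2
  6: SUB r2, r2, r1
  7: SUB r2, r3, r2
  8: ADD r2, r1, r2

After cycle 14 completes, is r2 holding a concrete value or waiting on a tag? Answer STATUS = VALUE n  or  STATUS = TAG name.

STATUS = TAG Add1

  c1: issue SUB r1<-Add1  regs: r0:4,r1:Add1,r2:3,r3:3
  c2: issue MUL r1<-Mul1  regs: r0:4,r1:Mul1,r2:3,r3:3
  c3: CDB Add1=-1; issue MUL r1<-Mul2  regs: r0:4,r1:Mul2,r2:3,r3:3
  c4: stall  regs: r0:4,r1:Mul2,r2:3,r3:3
  c5: stall  regs: r0:4,r1:Mul2,r2:3,r3:3
  c6: CDB Mul1=16; issue MUL r1<-Mul1  regs: r0:4,r1:Mul1,r2:3,r3:3
  c7: CDB Mul2=16; issue ADD r2<-Add1  regs: r0:4,r1:Mul1,r2:Add1,r3:3
  c8: issue MUL r3<-Mul2  regs: r0:4,r1:Mul1,r2:Add1,r3:Mul2
  c9: CDB Add1=6; issue SUB r2<-Add1  regs: r0:4,r1:Mul1,r2:Add1,r3:Mul2
  c10: CDB Mul1=16; issue SUB r2<-Add2  regs: r0:4,r1:16,r2:Add2,r3:Mul2
  c11: stall  regs: r0:4,r1:16,r2:Add2,r3:Mul2
  c12: CDB Add1=-10; issue ADD r2<-Add1  regs: r0:4,r1:16,r2:Add1,r3:Mul2
  c13: CDB Mul2=24  regs: r0:4,r1:16,r2:Add1,r3:24
  c14: -  regs: r0:4,r1:16,r2:Add1,r3:24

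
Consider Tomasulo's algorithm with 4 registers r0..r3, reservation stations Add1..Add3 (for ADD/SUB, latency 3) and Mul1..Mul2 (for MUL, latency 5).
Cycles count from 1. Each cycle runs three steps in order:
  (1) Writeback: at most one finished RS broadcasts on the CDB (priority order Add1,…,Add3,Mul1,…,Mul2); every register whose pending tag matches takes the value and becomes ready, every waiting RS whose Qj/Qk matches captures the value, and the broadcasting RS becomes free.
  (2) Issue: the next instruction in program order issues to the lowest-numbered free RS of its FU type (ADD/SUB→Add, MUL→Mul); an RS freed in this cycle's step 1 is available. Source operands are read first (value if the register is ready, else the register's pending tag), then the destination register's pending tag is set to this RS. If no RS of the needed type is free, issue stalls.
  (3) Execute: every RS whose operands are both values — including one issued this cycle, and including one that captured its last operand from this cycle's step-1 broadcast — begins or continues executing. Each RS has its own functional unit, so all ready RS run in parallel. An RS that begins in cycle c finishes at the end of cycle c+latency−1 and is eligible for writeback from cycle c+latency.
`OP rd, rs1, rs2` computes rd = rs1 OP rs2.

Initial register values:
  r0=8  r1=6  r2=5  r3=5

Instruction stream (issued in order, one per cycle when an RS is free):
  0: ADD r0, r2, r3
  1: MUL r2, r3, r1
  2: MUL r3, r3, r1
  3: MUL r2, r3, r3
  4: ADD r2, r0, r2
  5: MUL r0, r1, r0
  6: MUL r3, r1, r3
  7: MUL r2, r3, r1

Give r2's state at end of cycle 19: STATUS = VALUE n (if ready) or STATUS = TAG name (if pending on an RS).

STATUS = TAG Mul2

cycle 1: issue ADD r0<-Add1 // r0:Add1,r1:6,r2:5,r3:5
cycle 2: issue MUL r2<-Mul1 // r0:Add1,r1:6,r2:Mul1,r3:5
cycle 3: issue MUL r3<-Mul2 // r0:Add1,r1:6,r2:Mul1,r3:Mul2
cycle 4: CDB Add1=10; stall // r0:10,r1:6,r2:Mul1,r3:Mul2
cycle 5: stall // r0:10,r1:6,r2:Mul1,r3:Mul2
cycle 6: stall // r0:10,r1:6,r2:Mul1,r3:Mul2
cycle 7: CDB Mul1=30; issue MUL r2<-Mul1 // r0:10,r1:6,r2:Mul1,r3:Mul2
cycle 8: CDB Mul2=30; issue ADD r2<-Add1 // r0:10,r1:6,r2:Add1,r3:30
cycle 9: issue MUL r0<-Mul2 // r0:Mul2,r1:6,r2:Add1,r3:30
cycle 10: stall // r0:Mul2,r1:6,r2:Add1,r3:30
cycle 11: stall // r0:Mul2,r1:6,r2:Add1,r3:30
cycle 12: stall // r0:Mul2,r1:6,r2:Add1,r3:30
cycle 13: CDB Mul1=900; issue MUL r3<-Mul1 // r0:Mul2,r1:6,r2:Add1,r3:Mul1
cycle 14: CDB Mul2=60; issue MUL r2<-Mul2 // r0:60,r1:6,r2:Mul2,r3:Mul1
cycle 15: - // r0:60,r1:6,r2:Mul2,r3:Mul1
cycle 16: CDB Add1=910 // r0:60,r1:6,r2:Mul2,r3:Mul1
cycle 17: - // r0:60,r1:6,r2:Mul2,r3:Mul1
cycle 18: CDB Mul1=180 // r0:60,r1:6,r2:Mul2,r3:180
cycle 19: - // r0:60,r1:6,r2:Mul2,r3:180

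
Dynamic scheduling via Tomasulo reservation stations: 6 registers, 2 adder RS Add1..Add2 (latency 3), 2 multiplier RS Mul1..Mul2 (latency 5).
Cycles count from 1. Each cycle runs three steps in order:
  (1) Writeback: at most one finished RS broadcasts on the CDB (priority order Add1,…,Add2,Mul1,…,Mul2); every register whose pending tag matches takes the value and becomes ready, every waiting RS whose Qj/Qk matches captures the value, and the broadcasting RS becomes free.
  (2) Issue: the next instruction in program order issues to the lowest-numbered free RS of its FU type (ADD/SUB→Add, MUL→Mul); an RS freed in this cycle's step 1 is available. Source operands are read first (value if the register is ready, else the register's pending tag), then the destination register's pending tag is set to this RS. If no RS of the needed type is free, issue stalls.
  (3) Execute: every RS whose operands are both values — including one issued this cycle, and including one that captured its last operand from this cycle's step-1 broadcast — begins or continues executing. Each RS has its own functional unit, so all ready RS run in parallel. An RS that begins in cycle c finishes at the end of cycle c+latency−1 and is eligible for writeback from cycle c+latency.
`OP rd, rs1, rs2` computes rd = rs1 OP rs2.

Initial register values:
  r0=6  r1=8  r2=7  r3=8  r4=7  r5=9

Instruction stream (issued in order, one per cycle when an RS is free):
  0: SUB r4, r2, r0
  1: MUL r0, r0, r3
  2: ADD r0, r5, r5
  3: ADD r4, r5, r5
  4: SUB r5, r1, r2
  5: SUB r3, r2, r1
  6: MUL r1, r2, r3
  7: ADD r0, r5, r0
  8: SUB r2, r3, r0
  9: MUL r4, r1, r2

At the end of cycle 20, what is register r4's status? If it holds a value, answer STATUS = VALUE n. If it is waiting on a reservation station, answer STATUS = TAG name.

  c1: issue SUB r4<-Add1  regs: r0:6,r1:8,r2:7,r3:8,r4:Add1,r5:9
  c2: issue MUL r0<-Mul1  regs: r0:Mul1,r1:8,r2:7,r3:8,r4:Add1,r5:9
  c3: issue ADD r0<-Add2  regs: r0:Add2,r1:8,r2:7,r3:8,r4:Add1,r5:9
  c4: CDB Add1=1; issue ADD r4<-Add1  regs: r0:Add2,r1:8,r2:7,r3:8,r4:Add1,r5:9
  c5: stall  regs: r0:Add2,r1:8,r2:7,r3:8,r4:Add1,r5:9
  c6: CDB Add2=18; issue SUB r5<-Add2  regs: r0:18,r1:8,r2:7,r3:8,r4:Add1,r5:Add2
  c7: CDB Add1=18; issue SUB r3<-Add1  regs: r0:18,r1:8,r2:7,r3:Add1,r4:18,r5:Add2
  c8: CDB Mul1=48; issue MUL r1<-Mul1  regs: r0:18,r1:Mul1,r2:7,r3:Add1,r4:18,r5:Add2
  c9: CDB Add2=1; issue ADD r0<-Add2  regs: r0:Add2,r1:Mul1,r2:7,r3:Add1,r4:18,r5:1
  c10: CDB Add1=-1; issue SUB r2<-Add1  regs: r0:Add2,r1:Mul1,r2:Add1,r3:-1,r4:18,r5:1
  c11: issue MUL r4<-Mul2  regs: r0:Add2,r1:Mul1,r2:Add1,r3:-1,r4:Mul2,r5:1
  c12: CDB Add2=19  regs: r0:19,r1:Mul1,r2:Add1,r3:-1,r4:Mul2,r5:1
  c13: -  regs: r0:19,r1:Mul1,r2:Add1,r3:-1,r4:Mul2,r5:1
  c14: -  regs: r0:19,r1:Mul1,r2:Add1,r3:-1,r4:Mul2,r5:1
  c15: CDB Add1=-20  regs: r0:19,r1:Mul1,r2:-20,r3:-1,r4:Mul2,r5:1
  c16: CDB Mul1=-7  regs: r0:19,r1:-7,r2:-20,r3:-1,r4:Mul2,r5:1
  c17: -  regs: r0:19,r1:-7,r2:-20,r3:-1,r4:Mul2,r5:1
  c18: -  regs: r0:19,r1:-7,r2:-20,r3:-1,r4:Mul2,r5:1
  c19: -  regs: r0:19,r1:-7,r2:-20,r3:-1,r4:Mul2,r5:1
  c20: -  regs: r0:19,r1:-7,r2:-20,r3:-1,r4:Mul2,r5:1

STATUS = TAG Mul2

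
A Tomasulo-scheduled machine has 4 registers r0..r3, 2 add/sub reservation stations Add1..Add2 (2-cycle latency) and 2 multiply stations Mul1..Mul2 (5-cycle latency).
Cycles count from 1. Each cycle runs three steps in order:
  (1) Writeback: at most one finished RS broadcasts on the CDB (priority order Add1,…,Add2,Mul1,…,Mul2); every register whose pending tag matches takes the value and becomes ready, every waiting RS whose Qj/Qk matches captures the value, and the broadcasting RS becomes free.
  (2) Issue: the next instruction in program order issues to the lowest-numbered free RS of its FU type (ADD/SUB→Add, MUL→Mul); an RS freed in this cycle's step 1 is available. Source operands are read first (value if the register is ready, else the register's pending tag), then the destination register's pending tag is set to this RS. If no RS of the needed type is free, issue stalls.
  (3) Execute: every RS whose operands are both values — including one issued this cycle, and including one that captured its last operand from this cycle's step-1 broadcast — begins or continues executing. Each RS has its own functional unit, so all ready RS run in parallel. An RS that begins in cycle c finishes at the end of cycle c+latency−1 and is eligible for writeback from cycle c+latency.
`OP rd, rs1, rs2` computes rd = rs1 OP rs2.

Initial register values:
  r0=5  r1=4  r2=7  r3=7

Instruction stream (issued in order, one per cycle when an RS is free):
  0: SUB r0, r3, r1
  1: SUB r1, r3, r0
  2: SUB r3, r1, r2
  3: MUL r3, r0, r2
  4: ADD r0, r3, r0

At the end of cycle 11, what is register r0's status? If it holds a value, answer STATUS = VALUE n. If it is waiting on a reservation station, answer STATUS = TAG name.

STATUS = VALUE 24

cycle 1: issue SUB r0<-Add1 // r0:Add1,r1:4,r2:7,r3:7
cycle 2: issue SUB r1<-Add2 // r0:Add1,r1:Add2,r2:7,r3:7
cycle 3: CDB Add1=3; issue SUB r3<-Add1 // r0:3,r1:Add2,r2:7,r3:Add1
cycle 4: issue MUL r3<-Mul1 // r0:3,r1:Add2,r2:7,r3:Mul1
cycle 5: CDB Add2=4; issue ADD r0<-Add2 // r0:Add2,r1:4,r2:7,r3:Mul1
cycle 6: - // r0:Add2,r1:4,r2:7,r3:Mul1
cycle 7: CDB Add1=-3 // r0:Add2,r1:4,r2:7,r3:Mul1
cycle 8: - // r0:Add2,r1:4,r2:7,r3:Mul1
cycle 9: CDB Mul1=21 // r0:Add2,r1:4,r2:7,r3:21
cycle 10: - // r0:Add2,r1:4,r2:7,r3:21
cycle 11: CDB Add2=24 // r0:24,r1:4,r2:7,r3:21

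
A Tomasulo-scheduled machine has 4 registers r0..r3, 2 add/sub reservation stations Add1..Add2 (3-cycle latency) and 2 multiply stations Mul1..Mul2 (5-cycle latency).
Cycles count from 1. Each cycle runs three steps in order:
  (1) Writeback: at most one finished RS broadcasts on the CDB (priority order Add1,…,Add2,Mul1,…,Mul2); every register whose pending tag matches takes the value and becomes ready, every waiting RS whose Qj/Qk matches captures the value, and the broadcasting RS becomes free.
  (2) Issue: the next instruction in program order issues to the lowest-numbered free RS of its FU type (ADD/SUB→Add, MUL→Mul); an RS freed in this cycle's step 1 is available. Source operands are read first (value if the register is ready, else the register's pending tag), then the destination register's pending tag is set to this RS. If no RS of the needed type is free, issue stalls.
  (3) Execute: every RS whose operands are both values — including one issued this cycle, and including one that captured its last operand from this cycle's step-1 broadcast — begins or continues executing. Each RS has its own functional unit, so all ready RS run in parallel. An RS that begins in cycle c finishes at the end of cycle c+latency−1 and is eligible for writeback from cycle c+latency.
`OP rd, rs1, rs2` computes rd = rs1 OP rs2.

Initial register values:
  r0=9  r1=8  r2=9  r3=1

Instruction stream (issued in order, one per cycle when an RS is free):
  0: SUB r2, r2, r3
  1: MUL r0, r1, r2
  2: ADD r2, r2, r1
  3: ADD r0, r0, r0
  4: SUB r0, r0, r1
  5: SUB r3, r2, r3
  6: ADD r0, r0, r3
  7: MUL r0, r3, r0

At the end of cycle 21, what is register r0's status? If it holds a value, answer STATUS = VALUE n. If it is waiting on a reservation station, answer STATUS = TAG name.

  c1: issue SUB r2<-Add1  regs: r0:9,r1:8,r2:Add1,r3:1
  c2: issue MUL r0<-Mul1  regs: r0:Mul1,r1:8,r2:Add1,r3:1
  c3: issue ADD r2<-Add2  regs: r0:Mul1,r1:8,r2:Add2,r3:1
  c4: CDB Add1=8; issue ADD r0<-Add1  regs: r0:Add1,r1:8,r2:Add2,r3:1
  c5: stall  regs: r0:Add1,r1:8,r2:Add2,r3:1
  c6: stall  regs: r0:Add1,r1:8,r2:Add2,r3:1
  c7: CDB Add2=16; issue SUB r0<-Add2  regs: r0:Add2,r1:8,r2:16,r3:1
  c8: stall  regs: r0:Add2,r1:8,r2:16,r3:1
  c9: CDB Mul1=64; stall  regs: r0:Add2,r1:8,r2:16,r3:1
  c10: stall  regs: r0:Add2,r1:8,r2:16,r3:1
  c11: stall  regs: r0:Add2,r1:8,r2:16,r3:1
  c12: CDB Add1=128; issue SUB r3<-Add1  regs: r0:Add2,r1:8,r2:16,r3:Add1
  c13: stall  regs: r0:Add2,r1:8,r2:16,r3:Add1
  c14: stall  regs: r0:Add2,r1:8,r2:16,r3:Add1
  c15: CDB Add1=15; issue ADD r0<-Add1  regs: r0:Add1,r1:8,r2:16,r3:15
  c16: CDB Add2=120; issue MUL r0<-Mul1  regs: r0:Mul1,r1:8,r2:16,r3:15
  c17: -  regs: r0:Mul1,r1:8,r2:16,r3:15
  c18: -  regs: r0:Mul1,r1:8,r2:16,r3:15
  c19: CDB Add1=135  regs: r0:Mul1,r1:8,r2:16,r3:15
  c20: -  regs: r0:Mul1,r1:8,r2:16,r3:15
  c21: -  regs: r0:Mul1,r1:8,r2:16,r3:15

STATUS = TAG Mul1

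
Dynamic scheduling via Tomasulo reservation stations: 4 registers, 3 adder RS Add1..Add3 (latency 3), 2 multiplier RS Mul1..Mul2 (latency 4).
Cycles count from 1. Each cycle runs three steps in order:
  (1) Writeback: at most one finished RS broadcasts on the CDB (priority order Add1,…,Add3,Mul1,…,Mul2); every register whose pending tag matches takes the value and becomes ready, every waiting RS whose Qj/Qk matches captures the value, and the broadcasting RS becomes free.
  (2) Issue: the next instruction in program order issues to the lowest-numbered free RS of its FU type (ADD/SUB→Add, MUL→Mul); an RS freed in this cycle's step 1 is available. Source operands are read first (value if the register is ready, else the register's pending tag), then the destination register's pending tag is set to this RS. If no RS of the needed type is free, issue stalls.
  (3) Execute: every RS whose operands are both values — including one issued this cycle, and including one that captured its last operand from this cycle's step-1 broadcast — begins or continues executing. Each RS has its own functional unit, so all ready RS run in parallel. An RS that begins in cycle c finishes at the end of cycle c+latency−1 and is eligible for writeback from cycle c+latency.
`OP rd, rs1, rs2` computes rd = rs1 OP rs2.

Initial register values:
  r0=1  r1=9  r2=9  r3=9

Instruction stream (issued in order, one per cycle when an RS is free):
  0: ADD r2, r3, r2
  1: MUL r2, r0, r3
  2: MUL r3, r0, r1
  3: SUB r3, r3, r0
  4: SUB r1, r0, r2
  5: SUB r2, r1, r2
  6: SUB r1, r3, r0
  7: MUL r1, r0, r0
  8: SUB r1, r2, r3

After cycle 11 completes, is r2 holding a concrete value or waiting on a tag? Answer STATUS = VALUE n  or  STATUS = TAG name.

cycle 1: issue ADD r2<-Add1 // r0:1,r1:9,r2:Add1,r3:9
cycle 2: issue MUL r2<-Mul1 // r0:1,r1:9,r2:Mul1,r3:9
cycle 3: issue MUL r3<-Mul2 // r0:1,r1:9,r2:Mul1,r3:Mul2
cycle 4: CDB Add1=18; issue SUB r3<-Add1 // r0:1,r1:9,r2:Mul1,r3:Add1
cycle 5: issue SUB r1<-Add2 // r0:1,r1:Add2,r2:Mul1,r3:Add1
cycle 6: CDB Mul1=9; issue SUB r2<-Add3 // r0:1,r1:Add2,r2:Add3,r3:Add1
cycle 7: CDB Mul2=9; stall // r0:1,r1:Add2,r2:Add3,r3:Add1
cycle 8: stall // r0:1,r1:Add2,r2:Add3,r3:Add1
cycle 9: CDB Add2=-8; issue SUB r1<-Add2 // r0:1,r1:Add2,r2:Add3,r3:Add1
cycle 10: CDB Add1=8; issue MUL r1<-Mul1 // r0:1,r1:Mul1,r2:Add3,r3:8
cycle 11: issue SUB r1<-Add1 // r0:1,r1:Add1,r2:Add3,r3:8

STATUS = TAG Add3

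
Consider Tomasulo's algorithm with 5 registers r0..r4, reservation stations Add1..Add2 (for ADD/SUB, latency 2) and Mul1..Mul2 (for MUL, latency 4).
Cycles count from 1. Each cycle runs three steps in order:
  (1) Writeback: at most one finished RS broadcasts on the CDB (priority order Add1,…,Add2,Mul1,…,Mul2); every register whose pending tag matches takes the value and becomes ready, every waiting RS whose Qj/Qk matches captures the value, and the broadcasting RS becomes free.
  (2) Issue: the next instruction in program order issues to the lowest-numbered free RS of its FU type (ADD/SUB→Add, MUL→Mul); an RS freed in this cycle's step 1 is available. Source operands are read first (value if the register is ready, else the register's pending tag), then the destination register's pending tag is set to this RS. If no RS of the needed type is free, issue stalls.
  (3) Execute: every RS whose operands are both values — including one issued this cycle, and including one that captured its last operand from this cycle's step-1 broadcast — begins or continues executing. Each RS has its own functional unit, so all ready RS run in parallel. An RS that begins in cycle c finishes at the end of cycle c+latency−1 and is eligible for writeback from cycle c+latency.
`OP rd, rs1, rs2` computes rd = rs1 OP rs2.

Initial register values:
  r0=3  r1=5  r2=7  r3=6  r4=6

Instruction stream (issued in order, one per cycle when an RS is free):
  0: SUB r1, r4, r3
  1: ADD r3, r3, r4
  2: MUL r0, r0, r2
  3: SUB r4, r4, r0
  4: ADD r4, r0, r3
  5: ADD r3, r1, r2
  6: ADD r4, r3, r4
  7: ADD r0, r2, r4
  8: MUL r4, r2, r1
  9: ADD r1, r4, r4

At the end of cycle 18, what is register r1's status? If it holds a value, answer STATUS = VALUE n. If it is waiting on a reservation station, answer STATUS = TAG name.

STATUS = VALUE 0

cycle 1: issue SUB r1<-Add1 // r0:3,r1:Add1,r2:7,r3:6,r4:6
cycle 2: issue ADD r3<-Add2 // r0:3,r1:Add1,r2:7,r3:Add2,r4:6
cycle 3: CDB Add1=0; issue MUL r0<-Mul1 // r0:Mul1,r1:0,r2:7,r3:Add2,r4:6
cycle 4: CDB Add2=12; issue SUB r4<-Add1 // r0:Mul1,r1:0,r2:7,r3:12,r4:Add1
cycle 5: issue ADD r4<-Add2 // r0:Mul1,r1:0,r2:7,r3:12,r4:Add2
cycle 6: stall // r0:Mul1,r1:0,r2:7,r3:12,r4:Add2
cycle 7: CDB Mul1=21; stall // r0:21,r1:0,r2:7,r3:12,r4:Add2
cycle 8: stall // r0:21,r1:0,r2:7,r3:12,r4:Add2
cycle 9: CDB Add1=-15; issue ADD r3<-Add1 // r0:21,r1:0,r2:7,r3:Add1,r4:Add2
cycle 10: CDB Add2=33; issue ADD r4<-Add2 // r0:21,r1:0,r2:7,r3:Add1,r4:Add2
cycle 11: CDB Add1=7; issue ADD r0<-Add1 // r0:Add1,r1:0,r2:7,r3:7,r4:Add2
cycle 12: issue MUL r4<-Mul1 // r0:Add1,r1:0,r2:7,r3:7,r4:Mul1
cycle 13: CDB Add2=40; issue ADD r1<-Add2 // r0:Add1,r1:Add2,r2:7,r3:7,r4:Mul1
cycle 14: - // r0:Add1,r1:Add2,r2:7,r3:7,r4:Mul1
cycle 15: CDB Add1=47 // r0:47,r1:Add2,r2:7,r3:7,r4:Mul1
cycle 16: CDB Mul1=0 // r0:47,r1:Add2,r2:7,r3:7,r4:0
cycle 17: - // r0:47,r1:Add2,r2:7,r3:7,r4:0
cycle 18: CDB Add2=0 // r0:47,r1:0,r2:7,r3:7,r4:0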